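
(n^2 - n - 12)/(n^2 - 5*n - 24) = (n - 4)/(n - 8)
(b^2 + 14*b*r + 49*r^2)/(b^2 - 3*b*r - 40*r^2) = (-b^2 - 14*b*r - 49*r^2)/(-b^2 + 3*b*r + 40*r^2)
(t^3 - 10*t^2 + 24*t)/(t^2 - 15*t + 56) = t*(t^2 - 10*t + 24)/(t^2 - 15*t + 56)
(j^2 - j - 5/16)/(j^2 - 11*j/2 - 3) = (-16*j^2 + 16*j + 5)/(8*(-2*j^2 + 11*j + 6))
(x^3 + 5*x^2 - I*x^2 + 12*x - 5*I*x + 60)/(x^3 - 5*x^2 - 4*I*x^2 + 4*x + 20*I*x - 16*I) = (x^2 + x*(5 + 3*I) + 15*I)/(x^2 - 5*x + 4)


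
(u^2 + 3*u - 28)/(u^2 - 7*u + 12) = (u + 7)/(u - 3)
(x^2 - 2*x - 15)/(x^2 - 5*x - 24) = (x - 5)/(x - 8)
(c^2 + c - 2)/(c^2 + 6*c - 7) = (c + 2)/(c + 7)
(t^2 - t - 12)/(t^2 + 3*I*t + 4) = (t^2 - t - 12)/(t^2 + 3*I*t + 4)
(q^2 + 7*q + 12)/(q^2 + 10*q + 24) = (q + 3)/(q + 6)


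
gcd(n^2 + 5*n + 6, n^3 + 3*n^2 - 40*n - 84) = n + 2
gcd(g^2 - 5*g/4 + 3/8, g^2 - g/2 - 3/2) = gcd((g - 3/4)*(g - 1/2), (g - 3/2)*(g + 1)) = 1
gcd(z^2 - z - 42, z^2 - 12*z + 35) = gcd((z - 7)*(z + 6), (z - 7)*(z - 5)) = z - 7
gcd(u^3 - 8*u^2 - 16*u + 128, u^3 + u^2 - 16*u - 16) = u^2 - 16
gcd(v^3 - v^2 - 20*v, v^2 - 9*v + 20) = v - 5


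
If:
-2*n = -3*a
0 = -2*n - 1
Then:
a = -1/3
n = -1/2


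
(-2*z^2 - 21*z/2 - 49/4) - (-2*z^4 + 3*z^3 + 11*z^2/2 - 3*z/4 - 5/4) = 2*z^4 - 3*z^3 - 15*z^2/2 - 39*z/4 - 11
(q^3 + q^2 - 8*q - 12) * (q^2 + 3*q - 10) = q^5 + 4*q^4 - 15*q^3 - 46*q^2 + 44*q + 120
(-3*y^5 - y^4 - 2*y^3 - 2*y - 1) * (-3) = 9*y^5 + 3*y^4 + 6*y^3 + 6*y + 3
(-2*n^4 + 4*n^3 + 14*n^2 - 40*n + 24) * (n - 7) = -2*n^5 + 18*n^4 - 14*n^3 - 138*n^2 + 304*n - 168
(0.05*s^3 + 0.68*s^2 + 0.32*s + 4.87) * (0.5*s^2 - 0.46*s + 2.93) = 0.025*s^5 + 0.317*s^4 - 0.00630000000000003*s^3 + 4.2802*s^2 - 1.3026*s + 14.2691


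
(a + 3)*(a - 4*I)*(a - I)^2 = a^4 + 3*a^3 - 6*I*a^3 - 9*a^2 - 18*I*a^2 - 27*a + 4*I*a + 12*I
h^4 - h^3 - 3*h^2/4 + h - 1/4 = (h - 1)*(h - 1/2)^2*(h + 1)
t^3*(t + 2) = t^4 + 2*t^3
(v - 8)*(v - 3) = v^2 - 11*v + 24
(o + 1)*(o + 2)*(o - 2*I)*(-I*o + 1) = -I*o^4 - o^3 - 3*I*o^3 - 3*o^2 - 4*I*o^2 - 2*o - 6*I*o - 4*I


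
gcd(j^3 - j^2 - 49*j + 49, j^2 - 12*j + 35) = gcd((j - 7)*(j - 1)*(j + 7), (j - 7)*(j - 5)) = j - 7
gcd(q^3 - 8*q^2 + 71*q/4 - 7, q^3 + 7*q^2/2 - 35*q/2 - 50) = q - 4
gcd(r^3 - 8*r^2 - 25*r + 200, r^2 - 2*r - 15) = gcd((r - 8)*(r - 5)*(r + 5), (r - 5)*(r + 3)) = r - 5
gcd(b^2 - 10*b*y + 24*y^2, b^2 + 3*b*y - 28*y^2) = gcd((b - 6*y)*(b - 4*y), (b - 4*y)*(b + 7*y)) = -b + 4*y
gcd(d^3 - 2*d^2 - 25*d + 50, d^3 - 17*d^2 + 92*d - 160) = d - 5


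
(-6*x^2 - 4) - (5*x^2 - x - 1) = -11*x^2 + x - 3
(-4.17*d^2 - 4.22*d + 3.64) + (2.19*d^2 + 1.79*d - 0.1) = -1.98*d^2 - 2.43*d + 3.54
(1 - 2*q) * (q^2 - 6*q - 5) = -2*q^3 + 13*q^2 + 4*q - 5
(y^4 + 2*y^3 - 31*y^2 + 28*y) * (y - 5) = y^5 - 3*y^4 - 41*y^3 + 183*y^2 - 140*y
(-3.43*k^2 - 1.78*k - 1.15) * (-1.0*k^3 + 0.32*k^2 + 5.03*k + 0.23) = 3.43*k^5 + 0.6824*k^4 - 16.6725*k^3 - 10.1103*k^2 - 6.1939*k - 0.2645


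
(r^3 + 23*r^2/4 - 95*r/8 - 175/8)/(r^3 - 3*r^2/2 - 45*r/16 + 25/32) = 4*(r + 7)/(4*r - 1)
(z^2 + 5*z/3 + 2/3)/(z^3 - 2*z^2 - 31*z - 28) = (z + 2/3)/(z^2 - 3*z - 28)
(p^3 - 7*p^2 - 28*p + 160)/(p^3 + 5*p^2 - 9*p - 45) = (p^2 - 12*p + 32)/(p^2 - 9)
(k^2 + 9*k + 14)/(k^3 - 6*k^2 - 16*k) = (k + 7)/(k*(k - 8))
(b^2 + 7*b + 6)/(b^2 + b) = (b + 6)/b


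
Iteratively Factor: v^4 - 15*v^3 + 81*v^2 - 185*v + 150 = (v - 5)*(v^3 - 10*v^2 + 31*v - 30) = (v - 5)*(v - 3)*(v^2 - 7*v + 10) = (v - 5)*(v - 3)*(v - 2)*(v - 5)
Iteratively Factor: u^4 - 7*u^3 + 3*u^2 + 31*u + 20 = (u - 5)*(u^3 - 2*u^2 - 7*u - 4) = (u - 5)*(u - 4)*(u^2 + 2*u + 1) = (u - 5)*(u - 4)*(u + 1)*(u + 1)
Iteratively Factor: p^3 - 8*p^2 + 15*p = (p - 3)*(p^2 - 5*p) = p*(p - 3)*(p - 5)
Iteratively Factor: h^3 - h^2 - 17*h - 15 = (h + 1)*(h^2 - 2*h - 15) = (h + 1)*(h + 3)*(h - 5)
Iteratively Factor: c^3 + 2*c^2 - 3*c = (c - 1)*(c^2 + 3*c) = (c - 1)*(c + 3)*(c)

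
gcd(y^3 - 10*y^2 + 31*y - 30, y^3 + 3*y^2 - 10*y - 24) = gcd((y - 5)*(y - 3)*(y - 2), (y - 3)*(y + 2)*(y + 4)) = y - 3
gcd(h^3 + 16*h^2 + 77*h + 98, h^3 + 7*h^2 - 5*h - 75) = 1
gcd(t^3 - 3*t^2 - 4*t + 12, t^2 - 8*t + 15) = t - 3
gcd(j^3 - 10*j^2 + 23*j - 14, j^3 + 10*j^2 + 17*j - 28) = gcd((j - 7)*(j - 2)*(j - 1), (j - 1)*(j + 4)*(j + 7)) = j - 1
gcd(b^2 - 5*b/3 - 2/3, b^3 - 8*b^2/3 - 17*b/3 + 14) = b - 2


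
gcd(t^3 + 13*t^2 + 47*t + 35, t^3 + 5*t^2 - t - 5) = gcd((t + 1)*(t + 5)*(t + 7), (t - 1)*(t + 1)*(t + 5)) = t^2 + 6*t + 5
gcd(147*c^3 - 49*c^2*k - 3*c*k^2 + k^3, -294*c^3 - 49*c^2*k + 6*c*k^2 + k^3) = 49*c^2 - k^2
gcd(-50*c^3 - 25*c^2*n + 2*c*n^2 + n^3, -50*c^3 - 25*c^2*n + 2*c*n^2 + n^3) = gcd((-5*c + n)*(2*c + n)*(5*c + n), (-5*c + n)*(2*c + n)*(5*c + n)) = 50*c^3 + 25*c^2*n - 2*c*n^2 - n^3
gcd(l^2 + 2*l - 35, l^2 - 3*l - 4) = 1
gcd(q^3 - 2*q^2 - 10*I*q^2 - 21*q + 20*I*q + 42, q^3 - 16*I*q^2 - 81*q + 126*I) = q^2 - 10*I*q - 21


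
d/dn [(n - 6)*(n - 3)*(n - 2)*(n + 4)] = 4*n^3 - 21*n^2 - 16*n + 108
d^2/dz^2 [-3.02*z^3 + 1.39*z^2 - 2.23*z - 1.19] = 2.78 - 18.12*z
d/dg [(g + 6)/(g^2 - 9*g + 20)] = (g^2 - 9*g - (g + 6)*(2*g - 9) + 20)/(g^2 - 9*g + 20)^2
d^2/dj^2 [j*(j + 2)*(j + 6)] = 6*j + 16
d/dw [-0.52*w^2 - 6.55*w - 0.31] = -1.04*w - 6.55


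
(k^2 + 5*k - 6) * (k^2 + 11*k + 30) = k^4 + 16*k^3 + 79*k^2 + 84*k - 180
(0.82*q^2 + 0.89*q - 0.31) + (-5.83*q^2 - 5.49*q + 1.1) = -5.01*q^2 - 4.6*q + 0.79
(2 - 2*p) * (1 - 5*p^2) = 10*p^3 - 10*p^2 - 2*p + 2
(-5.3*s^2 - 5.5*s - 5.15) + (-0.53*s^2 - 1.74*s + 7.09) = -5.83*s^2 - 7.24*s + 1.94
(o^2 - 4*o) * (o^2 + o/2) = o^4 - 7*o^3/2 - 2*o^2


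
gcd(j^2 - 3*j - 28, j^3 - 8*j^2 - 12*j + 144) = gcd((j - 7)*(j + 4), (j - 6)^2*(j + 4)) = j + 4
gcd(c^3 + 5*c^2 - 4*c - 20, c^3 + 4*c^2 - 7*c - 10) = c^2 + 3*c - 10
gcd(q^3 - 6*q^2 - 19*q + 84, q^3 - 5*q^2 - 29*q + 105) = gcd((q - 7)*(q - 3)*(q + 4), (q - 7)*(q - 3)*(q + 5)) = q^2 - 10*q + 21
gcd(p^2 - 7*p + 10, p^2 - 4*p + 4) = p - 2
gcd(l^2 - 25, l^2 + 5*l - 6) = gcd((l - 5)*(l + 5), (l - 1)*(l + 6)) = 1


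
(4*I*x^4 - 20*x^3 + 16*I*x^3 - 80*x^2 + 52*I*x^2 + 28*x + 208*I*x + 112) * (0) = 0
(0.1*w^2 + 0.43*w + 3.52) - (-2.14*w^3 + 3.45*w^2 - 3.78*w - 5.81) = 2.14*w^3 - 3.35*w^2 + 4.21*w + 9.33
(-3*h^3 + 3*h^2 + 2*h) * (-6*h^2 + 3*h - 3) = 18*h^5 - 27*h^4 + 6*h^3 - 3*h^2 - 6*h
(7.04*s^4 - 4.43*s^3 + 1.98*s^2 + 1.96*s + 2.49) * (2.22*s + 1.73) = 15.6288*s^5 + 2.3446*s^4 - 3.2683*s^3 + 7.7766*s^2 + 8.9186*s + 4.3077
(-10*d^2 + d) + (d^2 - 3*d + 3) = -9*d^2 - 2*d + 3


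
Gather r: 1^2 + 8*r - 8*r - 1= 0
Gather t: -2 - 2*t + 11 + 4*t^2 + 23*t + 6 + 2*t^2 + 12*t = 6*t^2 + 33*t + 15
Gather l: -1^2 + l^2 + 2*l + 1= l^2 + 2*l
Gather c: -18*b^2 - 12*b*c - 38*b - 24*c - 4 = -18*b^2 - 38*b + c*(-12*b - 24) - 4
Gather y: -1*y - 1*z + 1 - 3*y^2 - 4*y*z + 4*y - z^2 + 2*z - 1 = -3*y^2 + y*(3 - 4*z) - z^2 + z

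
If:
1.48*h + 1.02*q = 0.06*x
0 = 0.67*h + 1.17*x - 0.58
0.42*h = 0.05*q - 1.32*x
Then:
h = 2.50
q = -3.68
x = -0.93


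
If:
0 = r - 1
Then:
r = 1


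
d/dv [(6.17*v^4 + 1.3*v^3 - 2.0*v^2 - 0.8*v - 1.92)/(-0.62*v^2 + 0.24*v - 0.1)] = (-7.6508*v^5 + 3.6364*v^4 - 1.844*v^3 - 1.366*v^2 - 1.9808*v + 0.5408)/(0.3844*v^4 - 0.2976*v^3 + 0.1816*v^2 - 0.048*v + 0.01)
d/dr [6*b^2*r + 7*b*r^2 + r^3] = 6*b^2 + 14*b*r + 3*r^2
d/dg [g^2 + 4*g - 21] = 2*g + 4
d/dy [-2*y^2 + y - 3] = 1 - 4*y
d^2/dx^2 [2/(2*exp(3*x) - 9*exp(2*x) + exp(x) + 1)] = 2*((-18*exp(2*x) + 36*exp(x) - 1)*(2*exp(3*x) - 9*exp(2*x) + exp(x) + 1) + 2*(6*exp(2*x) - 18*exp(x) + 1)^2*exp(x))*exp(x)/(2*exp(3*x) - 9*exp(2*x) + exp(x) + 1)^3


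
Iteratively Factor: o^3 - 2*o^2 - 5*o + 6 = (o + 2)*(o^2 - 4*o + 3) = (o - 1)*(o + 2)*(o - 3)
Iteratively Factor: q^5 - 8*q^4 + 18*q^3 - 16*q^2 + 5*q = (q - 1)*(q^4 - 7*q^3 + 11*q^2 - 5*q) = (q - 1)^2*(q^3 - 6*q^2 + 5*q) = (q - 5)*(q - 1)^2*(q^2 - q) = (q - 5)*(q - 1)^3*(q)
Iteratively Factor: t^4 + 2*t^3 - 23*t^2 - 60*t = (t + 4)*(t^3 - 2*t^2 - 15*t) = (t + 3)*(t + 4)*(t^2 - 5*t) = (t - 5)*(t + 3)*(t + 4)*(t)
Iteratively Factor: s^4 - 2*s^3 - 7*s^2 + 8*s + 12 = (s + 1)*(s^3 - 3*s^2 - 4*s + 12) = (s - 2)*(s + 1)*(s^2 - s - 6) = (s - 2)*(s + 1)*(s + 2)*(s - 3)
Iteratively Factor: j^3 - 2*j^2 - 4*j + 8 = (j - 2)*(j^2 - 4) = (j - 2)^2*(j + 2)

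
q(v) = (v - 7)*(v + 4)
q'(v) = 2*v - 3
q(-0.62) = -25.76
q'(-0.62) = -4.24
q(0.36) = -28.95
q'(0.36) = -2.28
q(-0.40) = -26.64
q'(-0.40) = -3.80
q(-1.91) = -18.62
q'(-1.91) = -6.82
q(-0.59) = -25.88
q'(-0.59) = -4.18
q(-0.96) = -24.20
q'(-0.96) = -4.92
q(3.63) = -25.71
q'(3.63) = 4.26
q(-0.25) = -27.19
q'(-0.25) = -3.50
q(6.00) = -10.00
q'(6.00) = 9.00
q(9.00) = 26.00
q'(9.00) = 15.00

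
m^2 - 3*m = m*(m - 3)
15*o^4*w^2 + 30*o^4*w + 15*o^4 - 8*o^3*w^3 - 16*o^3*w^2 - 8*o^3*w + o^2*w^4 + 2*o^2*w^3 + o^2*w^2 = (-5*o + w)*(-3*o + w)*(o*w + o)^2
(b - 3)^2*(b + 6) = b^3 - 27*b + 54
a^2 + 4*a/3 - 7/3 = (a - 1)*(a + 7/3)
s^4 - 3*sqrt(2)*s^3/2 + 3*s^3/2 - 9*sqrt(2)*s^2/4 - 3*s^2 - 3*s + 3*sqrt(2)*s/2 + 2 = (s - 1/2)*(s + 2)*(s - 2*sqrt(2))*(s + sqrt(2)/2)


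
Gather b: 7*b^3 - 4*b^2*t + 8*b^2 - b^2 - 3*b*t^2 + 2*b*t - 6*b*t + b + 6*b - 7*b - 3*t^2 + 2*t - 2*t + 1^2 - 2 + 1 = 7*b^3 + b^2*(7 - 4*t) + b*(-3*t^2 - 4*t) - 3*t^2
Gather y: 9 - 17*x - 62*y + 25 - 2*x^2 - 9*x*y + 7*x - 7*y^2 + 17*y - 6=-2*x^2 - 10*x - 7*y^2 + y*(-9*x - 45) + 28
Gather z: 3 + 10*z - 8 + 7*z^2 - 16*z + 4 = 7*z^2 - 6*z - 1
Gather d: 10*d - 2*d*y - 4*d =d*(6 - 2*y)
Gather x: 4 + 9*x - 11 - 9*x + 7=0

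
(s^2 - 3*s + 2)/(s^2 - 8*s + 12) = (s - 1)/(s - 6)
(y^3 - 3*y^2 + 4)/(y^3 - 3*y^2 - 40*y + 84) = (y^2 - y - 2)/(y^2 - y - 42)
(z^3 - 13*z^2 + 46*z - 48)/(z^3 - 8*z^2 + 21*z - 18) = (z - 8)/(z - 3)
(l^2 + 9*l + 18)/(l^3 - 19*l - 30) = (l + 6)/(l^2 - 3*l - 10)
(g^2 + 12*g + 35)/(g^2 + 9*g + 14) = (g + 5)/(g + 2)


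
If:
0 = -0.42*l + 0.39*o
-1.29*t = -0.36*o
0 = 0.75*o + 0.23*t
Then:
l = 0.00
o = 0.00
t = 0.00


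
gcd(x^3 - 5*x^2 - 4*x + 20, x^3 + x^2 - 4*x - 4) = x^2 - 4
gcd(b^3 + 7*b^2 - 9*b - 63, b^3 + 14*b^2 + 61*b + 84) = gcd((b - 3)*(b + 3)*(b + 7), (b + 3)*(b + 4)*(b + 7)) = b^2 + 10*b + 21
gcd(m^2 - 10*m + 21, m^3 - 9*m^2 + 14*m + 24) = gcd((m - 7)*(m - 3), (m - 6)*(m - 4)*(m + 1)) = 1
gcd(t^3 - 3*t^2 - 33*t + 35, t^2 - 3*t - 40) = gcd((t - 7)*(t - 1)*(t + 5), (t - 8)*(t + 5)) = t + 5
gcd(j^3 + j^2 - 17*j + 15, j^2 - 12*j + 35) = 1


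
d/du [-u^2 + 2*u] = 2 - 2*u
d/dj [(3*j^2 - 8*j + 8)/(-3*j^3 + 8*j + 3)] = (2*(3*j - 4)*(-3*j^3 + 8*j + 3) + (9*j^2 - 8)*(3*j^2 - 8*j + 8))/(-3*j^3 + 8*j + 3)^2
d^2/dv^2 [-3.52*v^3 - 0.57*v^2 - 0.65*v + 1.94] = -21.12*v - 1.14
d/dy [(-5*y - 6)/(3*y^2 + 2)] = (15*y^2 + 36*y - 10)/(9*y^4 + 12*y^2 + 4)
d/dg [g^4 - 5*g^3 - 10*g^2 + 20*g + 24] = 4*g^3 - 15*g^2 - 20*g + 20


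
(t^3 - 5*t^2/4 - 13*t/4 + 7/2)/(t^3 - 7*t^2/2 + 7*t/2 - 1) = (4*t + 7)/(2*(2*t - 1))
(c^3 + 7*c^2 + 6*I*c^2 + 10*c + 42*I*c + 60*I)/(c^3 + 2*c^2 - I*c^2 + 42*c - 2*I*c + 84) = (c + 5)/(c - 7*I)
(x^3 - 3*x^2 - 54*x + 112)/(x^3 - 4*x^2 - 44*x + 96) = (x + 7)/(x + 6)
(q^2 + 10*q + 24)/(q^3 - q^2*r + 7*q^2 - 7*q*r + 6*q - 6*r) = (q + 4)/(q^2 - q*r + q - r)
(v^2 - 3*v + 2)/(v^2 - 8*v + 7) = (v - 2)/(v - 7)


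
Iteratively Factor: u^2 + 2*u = (u)*(u + 2)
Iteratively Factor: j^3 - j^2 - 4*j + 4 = (j + 2)*(j^2 - 3*j + 2) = (j - 2)*(j + 2)*(j - 1)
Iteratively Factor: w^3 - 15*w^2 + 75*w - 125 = (w - 5)*(w^2 - 10*w + 25) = (w - 5)^2*(w - 5)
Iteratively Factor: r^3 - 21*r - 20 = (r - 5)*(r^2 + 5*r + 4) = (r - 5)*(r + 4)*(r + 1)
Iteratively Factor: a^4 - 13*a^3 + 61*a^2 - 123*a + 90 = (a - 2)*(a^3 - 11*a^2 + 39*a - 45) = (a - 3)*(a - 2)*(a^2 - 8*a + 15) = (a - 3)^2*(a - 2)*(a - 5)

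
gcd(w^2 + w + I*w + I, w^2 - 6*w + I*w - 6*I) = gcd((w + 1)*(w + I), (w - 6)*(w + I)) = w + I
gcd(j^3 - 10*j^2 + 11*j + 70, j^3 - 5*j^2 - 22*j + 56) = j - 7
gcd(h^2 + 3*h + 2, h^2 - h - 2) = h + 1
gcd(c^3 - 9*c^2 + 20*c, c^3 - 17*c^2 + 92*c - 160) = c^2 - 9*c + 20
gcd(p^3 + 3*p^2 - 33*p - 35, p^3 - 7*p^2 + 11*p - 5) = p - 5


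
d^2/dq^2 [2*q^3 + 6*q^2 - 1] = 12*q + 12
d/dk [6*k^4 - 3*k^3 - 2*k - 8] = 24*k^3 - 9*k^2 - 2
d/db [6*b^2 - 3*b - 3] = 12*b - 3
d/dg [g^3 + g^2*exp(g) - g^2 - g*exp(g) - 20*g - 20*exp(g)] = g^2*exp(g) + 3*g^2 + g*exp(g) - 2*g - 21*exp(g) - 20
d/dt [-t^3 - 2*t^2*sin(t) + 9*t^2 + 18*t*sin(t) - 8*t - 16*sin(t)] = -2*t^2*cos(t) - 3*t^2 - 4*t*sin(t) + 18*t*cos(t) + 18*t + 18*sin(t) - 16*cos(t) - 8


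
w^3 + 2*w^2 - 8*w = w*(w - 2)*(w + 4)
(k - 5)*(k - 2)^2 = k^3 - 9*k^2 + 24*k - 20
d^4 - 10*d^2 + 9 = (d - 3)*(d - 1)*(d + 1)*(d + 3)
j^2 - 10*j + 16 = (j - 8)*(j - 2)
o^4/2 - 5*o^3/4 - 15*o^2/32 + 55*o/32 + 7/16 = (o/2 + 1/2)*(o - 2)*(o - 7/4)*(o + 1/4)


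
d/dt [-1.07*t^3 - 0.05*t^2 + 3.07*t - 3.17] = -3.21*t^2 - 0.1*t + 3.07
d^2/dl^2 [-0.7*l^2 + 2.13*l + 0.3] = -1.40000000000000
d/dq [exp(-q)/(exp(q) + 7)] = (-2*exp(q) - 7)*exp(-q)/(exp(2*q) + 14*exp(q) + 49)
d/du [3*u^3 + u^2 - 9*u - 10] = 9*u^2 + 2*u - 9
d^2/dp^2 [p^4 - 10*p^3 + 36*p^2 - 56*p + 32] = 12*p^2 - 60*p + 72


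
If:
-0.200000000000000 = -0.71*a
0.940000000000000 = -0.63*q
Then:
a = 0.28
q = -1.49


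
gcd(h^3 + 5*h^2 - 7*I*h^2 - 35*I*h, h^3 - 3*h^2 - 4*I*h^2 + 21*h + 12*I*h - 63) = h - 7*I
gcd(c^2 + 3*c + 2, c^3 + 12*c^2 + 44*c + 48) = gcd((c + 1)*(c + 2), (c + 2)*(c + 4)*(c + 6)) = c + 2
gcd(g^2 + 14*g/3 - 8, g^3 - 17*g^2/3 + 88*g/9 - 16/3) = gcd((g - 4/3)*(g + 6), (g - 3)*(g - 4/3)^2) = g - 4/3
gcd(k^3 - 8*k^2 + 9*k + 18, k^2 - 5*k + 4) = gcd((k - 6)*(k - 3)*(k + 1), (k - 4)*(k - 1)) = 1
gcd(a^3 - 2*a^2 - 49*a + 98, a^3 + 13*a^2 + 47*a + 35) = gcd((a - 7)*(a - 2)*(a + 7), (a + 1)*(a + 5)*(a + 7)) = a + 7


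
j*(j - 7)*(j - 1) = j^3 - 8*j^2 + 7*j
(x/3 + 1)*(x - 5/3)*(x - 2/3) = x^3/3 + 2*x^2/9 - 53*x/27 + 10/9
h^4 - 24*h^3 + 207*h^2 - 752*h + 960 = (h - 8)^2*(h - 5)*(h - 3)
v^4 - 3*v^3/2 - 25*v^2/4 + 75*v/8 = v*(v - 5/2)*(v - 3/2)*(v + 5/2)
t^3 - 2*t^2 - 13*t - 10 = (t - 5)*(t + 1)*(t + 2)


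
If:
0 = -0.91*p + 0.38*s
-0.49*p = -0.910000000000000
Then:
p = 1.86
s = 4.45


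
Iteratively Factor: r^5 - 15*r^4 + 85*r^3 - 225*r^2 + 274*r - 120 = (r - 4)*(r^4 - 11*r^3 + 41*r^2 - 61*r + 30) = (r - 4)*(r - 2)*(r^3 - 9*r^2 + 23*r - 15) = (r - 5)*(r - 4)*(r - 2)*(r^2 - 4*r + 3) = (r - 5)*(r - 4)*(r - 2)*(r - 1)*(r - 3)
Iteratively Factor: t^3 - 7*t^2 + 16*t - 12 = (t - 2)*(t^2 - 5*t + 6) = (t - 3)*(t - 2)*(t - 2)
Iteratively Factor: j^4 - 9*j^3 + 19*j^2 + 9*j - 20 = (j - 4)*(j^3 - 5*j^2 - j + 5) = (j - 4)*(j - 1)*(j^2 - 4*j - 5) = (j - 4)*(j - 1)*(j + 1)*(j - 5)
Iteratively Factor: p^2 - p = (p)*(p - 1)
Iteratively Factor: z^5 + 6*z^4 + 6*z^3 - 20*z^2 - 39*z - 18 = (z + 1)*(z^4 + 5*z^3 + z^2 - 21*z - 18) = (z + 1)*(z + 3)*(z^3 + 2*z^2 - 5*z - 6) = (z + 1)*(z + 3)^2*(z^2 - z - 2) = (z - 2)*(z + 1)*(z + 3)^2*(z + 1)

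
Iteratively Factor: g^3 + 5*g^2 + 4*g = (g + 1)*(g^2 + 4*g) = g*(g + 1)*(g + 4)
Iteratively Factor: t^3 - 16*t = (t)*(t^2 - 16) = t*(t - 4)*(t + 4)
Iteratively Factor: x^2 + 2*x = (x + 2)*(x)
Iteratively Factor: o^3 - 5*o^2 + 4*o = (o)*(o^2 - 5*o + 4) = o*(o - 4)*(o - 1)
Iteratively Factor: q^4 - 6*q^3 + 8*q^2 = (q - 4)*(q^3 - 2*q^2) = (q - 4)*(q - 2)*(q^2) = q*(q - 4)*(q - 2)*(q)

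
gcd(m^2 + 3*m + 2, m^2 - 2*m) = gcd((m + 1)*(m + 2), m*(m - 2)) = 1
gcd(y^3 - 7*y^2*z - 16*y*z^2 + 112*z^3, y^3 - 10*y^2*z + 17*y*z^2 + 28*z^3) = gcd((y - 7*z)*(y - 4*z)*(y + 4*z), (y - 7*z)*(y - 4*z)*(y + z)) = y^2 - 11*y*z + 28*z^2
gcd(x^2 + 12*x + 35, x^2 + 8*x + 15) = x + 5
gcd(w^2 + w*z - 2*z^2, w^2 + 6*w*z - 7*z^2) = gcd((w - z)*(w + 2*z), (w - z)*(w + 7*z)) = -w + z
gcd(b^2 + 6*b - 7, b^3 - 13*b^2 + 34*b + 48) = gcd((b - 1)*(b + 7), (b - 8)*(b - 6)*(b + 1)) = 1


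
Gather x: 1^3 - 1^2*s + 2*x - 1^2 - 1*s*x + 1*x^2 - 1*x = -s + x^2 + x*(1 - s)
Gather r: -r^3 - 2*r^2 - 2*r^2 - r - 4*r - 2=-r^3 - 4*r^2 - 5*r - 2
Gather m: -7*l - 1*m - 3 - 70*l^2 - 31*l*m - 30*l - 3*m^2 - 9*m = -70*l^2 - 37*l - 3*m^2 + m*(-31*l - 10) - 3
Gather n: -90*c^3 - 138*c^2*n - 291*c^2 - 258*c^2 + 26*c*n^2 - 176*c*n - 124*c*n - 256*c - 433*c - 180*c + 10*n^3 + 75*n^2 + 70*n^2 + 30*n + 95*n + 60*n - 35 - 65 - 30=-90*c^3 - 549*c^2 - 869*c + 10*n^3 + n^2*(26*c + 145) + n*(-138*c^2 - 300*c + 185) - 130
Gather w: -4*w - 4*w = -8*w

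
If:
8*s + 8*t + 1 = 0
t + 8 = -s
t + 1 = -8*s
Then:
No Solution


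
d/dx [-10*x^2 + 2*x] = 2 - 20*x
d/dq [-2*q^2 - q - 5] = -4*q - 1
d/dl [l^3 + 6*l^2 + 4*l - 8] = 3*l^2 + 12*l + 4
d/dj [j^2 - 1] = 2*j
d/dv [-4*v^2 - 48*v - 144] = -8*v - 48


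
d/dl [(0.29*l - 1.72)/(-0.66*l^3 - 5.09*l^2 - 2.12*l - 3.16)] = (0.3828*l^3 - 1.9295*l^2 - 17.5096*l - 4.5628)/(0.4356*l^6 + 6.7188*l^5 + 28.7065*l^4 + 25.7528*l^3 + 36.6632*l^2 + 13.3984*l + 9.9856)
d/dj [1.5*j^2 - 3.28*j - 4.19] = 3.0*j - 3.28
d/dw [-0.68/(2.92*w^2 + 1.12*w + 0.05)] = (3.9712*w + 0.7616)/(2.92*w^2 + 1.12*w + 0.05)^2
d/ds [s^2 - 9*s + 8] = 2*s - 9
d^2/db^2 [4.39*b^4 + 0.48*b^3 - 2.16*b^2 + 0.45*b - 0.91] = 52.68*b^2 + 2.88*b - 4.32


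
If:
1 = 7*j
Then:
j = 1/7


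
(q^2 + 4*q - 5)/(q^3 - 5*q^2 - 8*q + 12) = (q + 5)/(q^2 - 4*q - 12)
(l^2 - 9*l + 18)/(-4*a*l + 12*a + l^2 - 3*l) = (6 - l)/(4*a - l)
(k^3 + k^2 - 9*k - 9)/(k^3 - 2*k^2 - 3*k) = (k + 3)/k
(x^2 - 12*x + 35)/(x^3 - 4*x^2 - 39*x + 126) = (x - 5)/(x^2 + 3*x - 18)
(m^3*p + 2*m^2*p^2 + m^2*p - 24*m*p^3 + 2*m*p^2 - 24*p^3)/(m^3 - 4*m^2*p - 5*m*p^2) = p*(-m^3 - 2*m^2*p - m^2 + 24*m*p^2 - 2*m*p + 24*p^2)/(m*(-m^2 + 4*m*p + 5*p^2))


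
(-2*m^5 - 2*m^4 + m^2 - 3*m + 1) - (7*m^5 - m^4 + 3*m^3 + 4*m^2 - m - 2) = -9*m^5 - m^4 - 3*m^3 - 3*m^2 - 2*m + 3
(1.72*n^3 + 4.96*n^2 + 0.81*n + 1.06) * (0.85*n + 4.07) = 1.462*n^4 + 11.2164*n^3 + 20.8757*n^2 + 4.1977*n + 4.3142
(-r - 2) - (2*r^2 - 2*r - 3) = -2*r^2 + r + 1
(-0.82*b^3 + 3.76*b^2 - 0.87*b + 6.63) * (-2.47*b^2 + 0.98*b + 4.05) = 2.0254*b^5 - 10.0908*b^4 + 2.5127*b^3 - 2.0007*b^2 + 2.9739*b + 26.8515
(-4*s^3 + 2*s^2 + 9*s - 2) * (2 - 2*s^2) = 8*s^5 - 4*s^4 - 26*s^3 + 8*s^2 + 18*s - 4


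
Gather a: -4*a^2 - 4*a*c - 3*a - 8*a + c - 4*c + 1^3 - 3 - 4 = -4*a^2 + a*(-4*c - 11) - 3*c - 6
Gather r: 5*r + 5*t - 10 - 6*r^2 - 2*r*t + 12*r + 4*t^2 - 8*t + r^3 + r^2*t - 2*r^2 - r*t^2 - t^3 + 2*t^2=r^3 + r^2*(t - 8) + r*(-t^2 - 2*t + 17) - t^3 + 6*t^2 - 3*t - 10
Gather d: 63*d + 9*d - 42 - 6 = 72*d - 48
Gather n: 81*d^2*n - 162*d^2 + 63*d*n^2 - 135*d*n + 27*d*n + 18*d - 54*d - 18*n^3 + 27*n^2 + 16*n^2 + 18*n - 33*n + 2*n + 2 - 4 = -162*d^2 - 36*d - 18*n^3 + n^2*(63*d + 43) + n*(81*d^2 - 108*d - 13) - 2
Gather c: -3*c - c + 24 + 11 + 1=36 - 4*c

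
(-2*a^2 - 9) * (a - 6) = -2*a^3 + 12*a^2 - 9*a + 54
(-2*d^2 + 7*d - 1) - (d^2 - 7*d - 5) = -3*d^2 + 14*d + 4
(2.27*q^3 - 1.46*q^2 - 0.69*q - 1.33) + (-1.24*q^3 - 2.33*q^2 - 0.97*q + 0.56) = 1.03*q^3 - 3.79*q^2 - 1.66*q - 0.77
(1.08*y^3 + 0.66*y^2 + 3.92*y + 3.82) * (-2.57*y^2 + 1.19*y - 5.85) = -2.7756*y^5 - 0.411*y^4 - 15.607*y^3 - 9.0136*y^2 - 18.3862*y - 22.347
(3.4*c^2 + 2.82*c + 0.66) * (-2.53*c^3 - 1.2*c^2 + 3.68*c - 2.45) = -8.602*c^5 - 11.2146*c^4 + 7.4582*c^3 + 1.2556*c^2 - 4.4802*c - 1.617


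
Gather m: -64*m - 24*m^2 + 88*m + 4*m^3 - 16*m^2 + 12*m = 4*m^3 - 40*m^2 + 36*m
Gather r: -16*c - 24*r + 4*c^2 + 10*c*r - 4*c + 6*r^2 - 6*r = 4*c^2 - 20*c + 6*r^2 + r*(10*c - 30)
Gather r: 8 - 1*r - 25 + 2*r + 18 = r + 1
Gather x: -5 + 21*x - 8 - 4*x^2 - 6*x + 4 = -4*x^2 + 15*x - 9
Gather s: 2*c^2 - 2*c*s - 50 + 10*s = 2*c^2 + s*(10 - 2*c) - 50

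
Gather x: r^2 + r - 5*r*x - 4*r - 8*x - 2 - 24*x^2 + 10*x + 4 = r^2 - 3*r - 24*x^2 + x*(2 - 5*r) + 2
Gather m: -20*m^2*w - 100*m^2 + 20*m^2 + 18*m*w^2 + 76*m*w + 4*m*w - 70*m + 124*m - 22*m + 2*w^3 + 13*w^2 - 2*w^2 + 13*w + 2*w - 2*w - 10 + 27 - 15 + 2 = m^2*(-20*w - 80) + m*(18*w^2 + 80*w + 32) + 2*w^3 + 11*w^2 + 13*w + 4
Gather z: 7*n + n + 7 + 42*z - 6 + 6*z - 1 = 8*n + 48*z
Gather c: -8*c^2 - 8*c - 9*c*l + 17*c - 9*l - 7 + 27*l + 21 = -8*c^2 + c*(9 - 9*l) + 18*l + 14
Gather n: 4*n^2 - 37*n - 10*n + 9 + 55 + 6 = 4*n^2 - 47*n + 70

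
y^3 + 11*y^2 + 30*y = y*(y + 5)*(y + 6)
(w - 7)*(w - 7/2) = w^2 - 21*w/2 + 49/2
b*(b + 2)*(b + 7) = b^3 + 9*b^2 + 14*b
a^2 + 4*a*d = a*(a + 4*d)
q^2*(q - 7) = q^3 - 7*q^2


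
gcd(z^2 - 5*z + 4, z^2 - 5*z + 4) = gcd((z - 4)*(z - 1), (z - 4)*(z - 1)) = z^2 - 5*z + 4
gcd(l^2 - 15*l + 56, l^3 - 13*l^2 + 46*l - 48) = l - 8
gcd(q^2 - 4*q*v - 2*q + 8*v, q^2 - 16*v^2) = q - 4*v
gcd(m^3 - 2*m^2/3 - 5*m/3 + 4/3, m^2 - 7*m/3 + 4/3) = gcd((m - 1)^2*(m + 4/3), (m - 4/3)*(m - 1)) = m - 1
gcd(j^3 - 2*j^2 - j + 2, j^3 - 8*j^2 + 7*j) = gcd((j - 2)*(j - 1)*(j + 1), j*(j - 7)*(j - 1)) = j - 1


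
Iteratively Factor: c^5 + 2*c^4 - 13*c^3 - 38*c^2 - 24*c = (c + 2)*(c^4 - 13*c^2 - 12*c) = c*(c + 2)*(c^3 - 13*c - 12) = c*(c - 4)*(c + 2)*(c^2 + 4*c + 3) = c*(c - 4)*(c + 1)*(c + 2)*(c + 3)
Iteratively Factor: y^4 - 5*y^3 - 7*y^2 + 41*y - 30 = (y - 1)*(y^3 - 4*y^2 - 11*y + 30) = (y - 1)*(y + 3)*(y^2 - 7*y + 10) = (y - 5)*(y - 1)*(y + 3)*(y - 2)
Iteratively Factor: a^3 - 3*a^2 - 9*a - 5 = (a + 1)*(a^2 - 4*a - 5) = (a + 1)^2*(a - 5)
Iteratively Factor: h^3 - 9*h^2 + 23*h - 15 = (h - 3)*(h^2 - 6*h + 5) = (h - 3)*(h - 1)*(h - 5)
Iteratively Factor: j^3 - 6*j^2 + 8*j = (j - 2)*(j^2 - 4*j) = j*(j - 2)*(j - 4)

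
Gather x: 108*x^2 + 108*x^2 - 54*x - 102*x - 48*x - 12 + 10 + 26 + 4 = 216*x^2 - 204*x + 28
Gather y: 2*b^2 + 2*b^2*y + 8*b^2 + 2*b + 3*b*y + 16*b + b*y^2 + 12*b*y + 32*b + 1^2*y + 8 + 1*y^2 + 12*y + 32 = 10*b^2 + 50*b + y^2*(b + 1) + y*(2*b^2 + 15*b + 13) + 40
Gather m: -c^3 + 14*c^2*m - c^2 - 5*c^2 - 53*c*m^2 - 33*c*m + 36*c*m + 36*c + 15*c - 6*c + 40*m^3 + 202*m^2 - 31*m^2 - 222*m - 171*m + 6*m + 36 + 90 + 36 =-c^3 - 6*c^2 + 45*c + 40*m^3 + m^2*(171 - 53*c) + m*(14*c^2 + 3*c - 387) + 162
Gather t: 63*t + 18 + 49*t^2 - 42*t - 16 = 49*t^2 + 21*t + 2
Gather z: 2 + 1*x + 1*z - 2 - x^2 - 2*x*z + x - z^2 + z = -x^2 + 2*x - z^2 + z*(2 - 2*x)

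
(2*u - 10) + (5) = 2*u - 5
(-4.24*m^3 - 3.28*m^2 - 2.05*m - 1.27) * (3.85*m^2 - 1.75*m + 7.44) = -16.324*m^5 - 5.208*m^4 - 33.6981*m^3 - 25.7052*m^2 - 13.0295*m - 9.4488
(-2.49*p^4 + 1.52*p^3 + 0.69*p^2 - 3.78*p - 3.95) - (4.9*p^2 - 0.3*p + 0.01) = -2.49*p^4 + 1.52*p^3 - 4.21*p^2 - 3.48*p - 3.96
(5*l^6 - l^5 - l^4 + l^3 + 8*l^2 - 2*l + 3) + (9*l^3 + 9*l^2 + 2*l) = 5*l^6 - l^5 - l^4 + 10*l^3 + 17*l^2 + 3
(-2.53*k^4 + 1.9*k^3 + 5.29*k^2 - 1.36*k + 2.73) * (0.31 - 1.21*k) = 3.0613*k^5 - 3.0833*k^4 - 5.8119*k^3 + 3.2855*k^2 - 3.7249*k + 0.8463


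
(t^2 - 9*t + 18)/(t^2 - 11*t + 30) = (t - 3)/(t - 5)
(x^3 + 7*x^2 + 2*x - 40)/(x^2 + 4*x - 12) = (x^2 + 9*x + 20)/(x + 6)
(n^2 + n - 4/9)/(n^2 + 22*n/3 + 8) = (n - 1/3)/(n + 6)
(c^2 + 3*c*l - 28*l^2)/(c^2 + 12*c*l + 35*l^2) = (c - 4*l)/(c + 5*l)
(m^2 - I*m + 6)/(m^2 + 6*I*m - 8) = (m - 3*I)/(m + 4*I)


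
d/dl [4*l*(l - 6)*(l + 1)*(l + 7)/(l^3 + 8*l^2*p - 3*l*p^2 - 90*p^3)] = 4*(-l*(l - 6)*(l + 1)*(l + 7)*(3*l^2 + 16*l*p - 3*p^2) + (l^3 + 8*l^2*p - 3*l*p^2 - 90*p^3)*(l*(l - 6)*(l + 1) + l*(l - 6)*(l + 7) + l*(l + 1)*(l + 7) + (l - 6)*(l + 1)*(l + 7)))/(l^3 + 8*l^2*p - 3*l*p^2 - 90*p^3)^2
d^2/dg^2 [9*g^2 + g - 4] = 18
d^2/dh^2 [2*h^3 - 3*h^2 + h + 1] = 12*h - 6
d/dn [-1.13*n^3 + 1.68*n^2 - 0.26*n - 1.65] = -3.39*n^2 + 3.36*n - 0.26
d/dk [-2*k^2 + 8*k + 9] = 8 - 4*k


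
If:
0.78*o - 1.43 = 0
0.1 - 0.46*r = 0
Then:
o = 1.83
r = 0.22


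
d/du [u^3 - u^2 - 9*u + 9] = 3*u^2 - 2*u - 9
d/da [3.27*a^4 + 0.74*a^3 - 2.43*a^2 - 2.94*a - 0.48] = 13.08*a^3 + 2.22*a^2 - 4.86*a - 2.94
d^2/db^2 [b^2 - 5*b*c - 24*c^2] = 2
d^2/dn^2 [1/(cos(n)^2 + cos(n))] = (-(1 - cos(2*n))^2 + 15*cos(n)/4 - 3*cos(2*n)/2 - 3*cos(3*n)/4 + 9/2)/((cos(n) + 1)^3*cos(n)^3)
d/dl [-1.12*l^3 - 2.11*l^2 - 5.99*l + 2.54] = -3.36*l^2 - 4.22*l - 5.99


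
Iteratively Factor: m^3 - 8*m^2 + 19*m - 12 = (m - 3)*(m^2 - 5*m + 4) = (m - 3)*(m - 1)*(m - 4)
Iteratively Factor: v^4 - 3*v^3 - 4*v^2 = (v - 4)*(v^3 + v^2) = v*(v - 4)*(v^2 + v) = v*(v - 4)*(v + 1)*(v)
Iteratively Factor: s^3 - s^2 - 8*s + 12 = (s + 3)*(s^2 - 4*s + 4) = (s - 2)*(s + 3)*(s - 2)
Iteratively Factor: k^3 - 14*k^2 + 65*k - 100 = (k - 5)*(k^2 - 9*k + 20) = (k - 5)^2*(k - 4)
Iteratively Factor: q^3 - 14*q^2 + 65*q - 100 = (q - 5)*(q^2 - 9*q + 20) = (q - 5)^2*(q - 4)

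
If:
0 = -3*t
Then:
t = 0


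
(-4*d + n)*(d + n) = -4*d^2 - 3*d*n + n^2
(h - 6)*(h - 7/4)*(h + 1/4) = h^3 - 15*h^2/2 + 137*h/16 + 21/8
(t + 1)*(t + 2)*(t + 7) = t^3 + 10*t^2 + 23*t + 14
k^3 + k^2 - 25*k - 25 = (k - 5)*(k + 1)*(k + 5)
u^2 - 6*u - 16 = (u - 8)*(u + 2)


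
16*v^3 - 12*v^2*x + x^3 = (-2*v + x)^2*(4*v + x)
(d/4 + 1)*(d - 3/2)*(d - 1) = d^3/4 + 3*d^2/8 - 17*d/8 + 3/2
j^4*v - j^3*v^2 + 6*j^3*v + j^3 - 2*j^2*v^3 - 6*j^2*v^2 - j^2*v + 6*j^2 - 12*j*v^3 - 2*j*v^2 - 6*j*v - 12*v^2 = (j + 6)*(j - 2*v)*(j + v)*(j*v + 1)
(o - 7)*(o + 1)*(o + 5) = o^3 - o^2 - 37*o - 35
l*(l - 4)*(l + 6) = l^3 + 2*l^2 - 24*l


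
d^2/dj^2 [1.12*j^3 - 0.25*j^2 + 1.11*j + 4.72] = 6.72*j - 0.5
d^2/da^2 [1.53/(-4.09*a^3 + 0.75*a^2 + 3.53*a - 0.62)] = ((37.5462*a - 2.295)*(4.09*a^3 - 0.75*a^2 - 3.53*a + 0.62) - 1.53*(-24.54*a^2 + 3.0*a + 7.06)*(-12.27*a^2 + 1.5*a + 3.53))/(4.09*a^3 - 0.75*a^2 - 3.53*a + 0.62)^3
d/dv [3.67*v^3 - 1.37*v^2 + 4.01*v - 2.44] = 11.01*v^2 - 2.74*v + 4.01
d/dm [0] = 0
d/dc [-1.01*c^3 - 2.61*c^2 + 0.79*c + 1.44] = -3.03*c^2 - 5.22*c + 0.79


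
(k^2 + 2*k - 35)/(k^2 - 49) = (k - 5)/(k - 7)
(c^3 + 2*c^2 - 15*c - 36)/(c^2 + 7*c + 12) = (c^2 - c - 12)/(c + 4)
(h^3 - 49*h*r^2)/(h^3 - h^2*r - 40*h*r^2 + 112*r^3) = h*(h - 7*r)/(h^2 - 8*h*r + 16*r^2)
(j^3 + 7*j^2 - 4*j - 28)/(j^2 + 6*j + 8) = (j^2 + 5*j - 14)/(j + 4)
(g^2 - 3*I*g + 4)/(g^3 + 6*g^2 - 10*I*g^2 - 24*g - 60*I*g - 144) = (g + I)/(g^2 + 6*g*(1 - I) - 36*I)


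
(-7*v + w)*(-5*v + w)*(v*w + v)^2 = 35*v^4*w^2 + 70*v^4*w + 35*v^4 - 12*v^3*w^3 - 24*v^3*w^2 - 12*v^3*w + v^2*w^4 + 2*v^2*w^3 + v^2*w^2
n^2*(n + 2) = n^3 + 2*n^2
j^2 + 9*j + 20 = (j + 4)*(j + 5)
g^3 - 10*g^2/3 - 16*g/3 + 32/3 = (g - 4)*(g - 4/3)*(g + 2)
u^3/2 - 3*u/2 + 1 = (u/2 + 1)*(u - 1)^2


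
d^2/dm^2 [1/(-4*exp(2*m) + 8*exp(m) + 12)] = (4*(1 - exp(m))^2*exp(m) + (2*exp(m) - 1)*(-exp(2*m) + 2*exp(m) + 3))*exp(m)/(2*(-exp(2*m) + 2*exp(m) + 3)^3)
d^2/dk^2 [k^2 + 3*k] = 2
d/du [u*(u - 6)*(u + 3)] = 3*u^2 - 6*u - 18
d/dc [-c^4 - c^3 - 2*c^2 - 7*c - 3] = -4*c^3 - 3*c^2 - 4*c - 7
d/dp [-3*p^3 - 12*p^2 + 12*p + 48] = -9*p^2 - 24*p + 12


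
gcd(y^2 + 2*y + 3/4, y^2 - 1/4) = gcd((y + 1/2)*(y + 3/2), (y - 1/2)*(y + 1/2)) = y + 1/2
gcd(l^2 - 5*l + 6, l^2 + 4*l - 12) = l - 2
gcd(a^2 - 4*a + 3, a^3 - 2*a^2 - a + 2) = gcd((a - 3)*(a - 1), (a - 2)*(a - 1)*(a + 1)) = a - 1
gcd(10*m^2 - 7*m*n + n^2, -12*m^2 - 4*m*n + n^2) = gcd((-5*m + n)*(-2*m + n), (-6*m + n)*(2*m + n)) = 1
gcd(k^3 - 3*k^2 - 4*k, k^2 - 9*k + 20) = k - 4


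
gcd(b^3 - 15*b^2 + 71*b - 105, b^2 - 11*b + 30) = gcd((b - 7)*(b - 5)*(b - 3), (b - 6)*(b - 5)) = b - 5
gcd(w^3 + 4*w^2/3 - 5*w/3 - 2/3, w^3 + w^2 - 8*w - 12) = w + 2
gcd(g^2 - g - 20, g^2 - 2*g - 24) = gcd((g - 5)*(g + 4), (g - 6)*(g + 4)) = g + 4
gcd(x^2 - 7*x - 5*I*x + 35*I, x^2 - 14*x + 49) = x - 7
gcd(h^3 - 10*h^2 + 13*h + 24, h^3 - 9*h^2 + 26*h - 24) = h - 3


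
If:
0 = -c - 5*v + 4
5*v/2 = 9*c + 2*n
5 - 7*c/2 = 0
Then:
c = 10/7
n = -81/14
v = 18/35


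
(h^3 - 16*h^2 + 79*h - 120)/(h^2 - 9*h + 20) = (h^2 - 11*h + 24)/(h - 4)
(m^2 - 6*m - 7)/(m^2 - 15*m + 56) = (m + 1)/(m - 8)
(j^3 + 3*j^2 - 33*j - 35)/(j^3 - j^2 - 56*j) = (j^2 - 4*j - 5)/(j*(j - 8))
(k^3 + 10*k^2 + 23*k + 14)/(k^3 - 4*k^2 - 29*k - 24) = (k^2 + 9*k + 14)/(k^2 - 5*k - 24)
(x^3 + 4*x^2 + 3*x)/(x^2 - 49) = x*(x^2 + 4*x + 3)/(x^2 - 49)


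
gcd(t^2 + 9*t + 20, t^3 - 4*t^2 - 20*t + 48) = t + 4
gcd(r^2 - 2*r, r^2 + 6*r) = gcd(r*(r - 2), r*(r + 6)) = r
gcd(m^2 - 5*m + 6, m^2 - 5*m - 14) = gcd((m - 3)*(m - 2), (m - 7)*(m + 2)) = 1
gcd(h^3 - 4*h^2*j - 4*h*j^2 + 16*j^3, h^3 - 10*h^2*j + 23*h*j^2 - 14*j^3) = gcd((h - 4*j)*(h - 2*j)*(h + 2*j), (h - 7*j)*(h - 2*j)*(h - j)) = h - 2*j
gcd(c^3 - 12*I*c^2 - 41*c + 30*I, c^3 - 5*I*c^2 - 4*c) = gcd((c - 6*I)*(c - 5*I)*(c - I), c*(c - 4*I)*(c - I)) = c - I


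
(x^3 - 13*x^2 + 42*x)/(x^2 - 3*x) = (x^2 - 13*x + 42)/(x - 3)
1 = 1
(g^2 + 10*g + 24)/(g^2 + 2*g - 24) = (g + 4)/(g - 4)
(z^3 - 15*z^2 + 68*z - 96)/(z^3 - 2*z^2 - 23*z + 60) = (z - 8)/(z + 5)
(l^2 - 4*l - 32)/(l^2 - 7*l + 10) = (l^2 - 4*l - 32)/(l^2 - 7*l + 10)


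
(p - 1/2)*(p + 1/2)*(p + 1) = p^3 + p^2 - p/4 - 1/4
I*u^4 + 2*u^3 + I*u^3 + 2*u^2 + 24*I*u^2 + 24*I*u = u*(u - 6*I)*(u + 4*I)*(I*u + I)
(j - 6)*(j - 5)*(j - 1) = j^3 - 12*j^2 + 41*j - 30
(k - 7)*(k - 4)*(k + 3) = k^3 - 8*k^2 - 5*k + 84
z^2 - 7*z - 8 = (z - 8)*(z + 1)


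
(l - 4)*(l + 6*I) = l^2 - 4*l + 6*I*l - 24*I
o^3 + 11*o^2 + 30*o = o*(o + 5)*(o + 6)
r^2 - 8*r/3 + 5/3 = (r - 5/3)*(r - 1)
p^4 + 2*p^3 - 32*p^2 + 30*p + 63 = (p - 3)^2*(p + 1)*(p + 7)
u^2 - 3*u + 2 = (u - 2)*(u - 1)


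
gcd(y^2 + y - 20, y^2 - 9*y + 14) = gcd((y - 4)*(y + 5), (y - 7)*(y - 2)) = 1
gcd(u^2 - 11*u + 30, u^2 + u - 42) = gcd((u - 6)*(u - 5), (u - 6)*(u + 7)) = u - 6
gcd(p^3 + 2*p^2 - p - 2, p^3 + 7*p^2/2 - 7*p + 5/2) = p - 1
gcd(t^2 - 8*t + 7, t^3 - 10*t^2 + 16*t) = 1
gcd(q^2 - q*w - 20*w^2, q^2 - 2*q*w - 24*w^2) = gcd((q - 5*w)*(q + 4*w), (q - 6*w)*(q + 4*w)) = q + 4*w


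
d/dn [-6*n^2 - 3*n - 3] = -12*n - 3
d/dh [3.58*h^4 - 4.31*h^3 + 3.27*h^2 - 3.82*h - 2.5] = 14.32*h^3 - 12.93*h^2 + 6.54*h - 3.82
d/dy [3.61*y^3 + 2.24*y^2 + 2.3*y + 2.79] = 10.83*y^2 + 4.48*y + 2.3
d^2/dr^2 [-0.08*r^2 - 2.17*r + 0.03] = -0.160000000000000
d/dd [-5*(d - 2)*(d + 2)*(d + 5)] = -15*d^2 - 50*d + 20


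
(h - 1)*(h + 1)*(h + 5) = h^3 + 5*h^2 - h - 5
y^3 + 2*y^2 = y^2*(y + 2)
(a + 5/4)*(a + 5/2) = a^2 + 15*a/4 + 25/8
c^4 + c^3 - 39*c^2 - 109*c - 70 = (c - 7)*(c + 1)*(c + 2)*(c + 5)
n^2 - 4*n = n*(n - 4)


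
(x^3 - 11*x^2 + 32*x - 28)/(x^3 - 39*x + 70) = (x^2 - 9*x + 14)/(x^2 + 2*x - 35)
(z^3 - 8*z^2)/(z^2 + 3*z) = z*(z - 8)/(z + 3)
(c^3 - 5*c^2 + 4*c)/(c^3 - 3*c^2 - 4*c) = (c - 1)/(c + 1)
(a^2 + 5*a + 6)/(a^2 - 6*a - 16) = (a + 3)/(a - 8)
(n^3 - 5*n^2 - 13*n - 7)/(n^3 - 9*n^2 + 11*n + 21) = (n + 1)/(n - 3)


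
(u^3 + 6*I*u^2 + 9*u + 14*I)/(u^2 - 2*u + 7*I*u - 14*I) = (u^2 - I*u + 2)/(u - 2)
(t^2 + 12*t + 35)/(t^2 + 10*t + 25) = (t + 7)/(t + 5)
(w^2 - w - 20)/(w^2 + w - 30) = (w + 4)/(w + 6)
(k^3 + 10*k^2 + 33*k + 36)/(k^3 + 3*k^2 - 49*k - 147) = (k^2 + 7*k + 12)/(k^2 - 49)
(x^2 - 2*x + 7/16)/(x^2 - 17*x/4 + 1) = (x - 7/4)/(x - 4)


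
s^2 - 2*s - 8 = (s - 4)*(s + 2)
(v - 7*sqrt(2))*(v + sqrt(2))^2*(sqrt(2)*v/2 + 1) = sqrt(2)*v^4/2 - 4*v^3 - 18*sqrt(2)*v^2 - 40*v - 14*sqrt(2)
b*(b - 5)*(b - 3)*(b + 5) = b^4 - 3*b^3 - 25*b^2 + 75*b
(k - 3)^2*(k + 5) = k^3 - k^2 - 21*k + 45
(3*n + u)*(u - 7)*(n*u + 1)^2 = 3*n^3*u^3 - 21*n^3*u^2 + n^2*u^4 - 7*n^2*u^3 + 6*n^2*u^2 - 42*n^2*u + 2*n*u^3 - 14*n*u^2 + 3*n*u - 21*n + u^2 - 7*u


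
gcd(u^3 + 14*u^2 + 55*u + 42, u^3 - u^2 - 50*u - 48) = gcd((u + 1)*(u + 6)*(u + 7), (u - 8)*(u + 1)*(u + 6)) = u^2 + 7*u + 6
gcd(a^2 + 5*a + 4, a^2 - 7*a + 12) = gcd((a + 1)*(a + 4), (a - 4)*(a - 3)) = 1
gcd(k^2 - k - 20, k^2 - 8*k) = 1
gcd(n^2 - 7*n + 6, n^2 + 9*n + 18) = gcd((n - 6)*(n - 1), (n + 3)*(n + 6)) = 1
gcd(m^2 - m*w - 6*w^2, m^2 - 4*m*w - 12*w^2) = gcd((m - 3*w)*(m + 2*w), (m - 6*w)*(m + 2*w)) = m + 2*w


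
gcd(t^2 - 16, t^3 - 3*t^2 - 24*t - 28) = 1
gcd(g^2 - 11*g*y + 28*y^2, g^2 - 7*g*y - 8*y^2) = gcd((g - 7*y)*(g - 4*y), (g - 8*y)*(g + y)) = 1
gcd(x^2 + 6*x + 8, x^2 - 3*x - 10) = x + 2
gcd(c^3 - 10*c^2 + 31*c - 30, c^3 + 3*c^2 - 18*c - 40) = 1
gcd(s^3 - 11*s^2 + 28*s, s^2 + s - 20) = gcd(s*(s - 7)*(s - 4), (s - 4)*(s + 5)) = s - 4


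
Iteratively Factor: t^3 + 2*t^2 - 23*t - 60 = (t + 3)*(t^2 - t - 20) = (t + 3)*(t + 4)*(t - 5)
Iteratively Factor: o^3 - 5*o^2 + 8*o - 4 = (o - 2)*(o^2 - 3*o + 2) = (o - 2)^2*(o - 1)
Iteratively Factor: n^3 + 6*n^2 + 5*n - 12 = (n - 1)*(n^2 + 7*n + 12) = (n - 1)*(n + 3)*(n + 4)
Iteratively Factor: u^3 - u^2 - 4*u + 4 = (u - 1)*(u^2 - 4) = (u - 2)*(u - 1)*(u + 2)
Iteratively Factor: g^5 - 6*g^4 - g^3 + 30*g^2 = (g - 3)*(g^4 - 3*g^3 - 10*g^2) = g*(g - 3)*(g^3 - 3*g^2 - 10*g) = g^2*(g - 3)*(g^2 - 3*g - 10) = g^2*(g - 5)*(g - 3)*(g + 2)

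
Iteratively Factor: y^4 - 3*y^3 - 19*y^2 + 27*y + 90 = (y + 2)*(y^3 - 5*y^2 - 9*y + 45) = (y + 2)*(y + 3)*(y^2 - 8*y + 15) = (y - 5)*(y + 2)*(y + 3)*(y - 3)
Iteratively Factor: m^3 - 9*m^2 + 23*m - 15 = (m - 1)*(m^2 - 8*m + 15) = (m - 5)*(m - 1)*(m - 3)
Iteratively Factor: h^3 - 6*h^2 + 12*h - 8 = (h - 2)*(h^2 - 4*h + 4) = (h - 2)^2*(h - 2)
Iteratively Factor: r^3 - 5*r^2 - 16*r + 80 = (r - 4)*(r^2 - r - 20) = (r - 4)*(r + 4)*(r - 5)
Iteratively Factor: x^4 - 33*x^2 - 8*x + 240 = (x + 4)*(x^3 - 4*x^2 - 17*x + 60) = (x + 4)^2*(x^2 - 8*x + 15) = (x - 5)*(x + 4)^2*(x - 3)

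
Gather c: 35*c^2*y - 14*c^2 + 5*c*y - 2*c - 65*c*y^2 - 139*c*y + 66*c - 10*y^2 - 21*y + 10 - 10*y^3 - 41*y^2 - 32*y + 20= c^2*(35*y - 14) + c*(-65*y^2 - 134*y + 64) - 10*y^3 - 51*y^2 - 53*y + 30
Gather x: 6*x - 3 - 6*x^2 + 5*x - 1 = -6*x^2 + 11*x - 4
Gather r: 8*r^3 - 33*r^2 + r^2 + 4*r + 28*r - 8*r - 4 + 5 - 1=8*r^3 - 32*r^2 + 24*r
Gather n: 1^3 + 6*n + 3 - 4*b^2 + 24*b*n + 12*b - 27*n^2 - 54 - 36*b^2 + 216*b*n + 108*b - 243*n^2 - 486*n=-40*b^2 + 120*b - 270*n^2 + n*(240*b - 480) - 50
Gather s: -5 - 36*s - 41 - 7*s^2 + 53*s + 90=-7*s^2 + 17*s + 44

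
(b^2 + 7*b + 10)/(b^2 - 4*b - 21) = (b^2 + 7*b + 10)/(b^2 - 4*b - 21)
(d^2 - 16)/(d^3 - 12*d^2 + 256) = (d - 4)/(d^2 - 16*d + 64)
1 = 1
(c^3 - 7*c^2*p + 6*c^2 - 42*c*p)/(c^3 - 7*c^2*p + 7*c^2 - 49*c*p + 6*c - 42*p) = c/(c + 1)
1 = 1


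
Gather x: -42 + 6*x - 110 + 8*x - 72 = 14*x - 224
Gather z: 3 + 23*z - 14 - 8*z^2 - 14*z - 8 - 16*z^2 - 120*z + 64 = -24*z^2 - 111*z + 45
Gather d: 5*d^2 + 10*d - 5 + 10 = 5*d^2 + 10*d + 5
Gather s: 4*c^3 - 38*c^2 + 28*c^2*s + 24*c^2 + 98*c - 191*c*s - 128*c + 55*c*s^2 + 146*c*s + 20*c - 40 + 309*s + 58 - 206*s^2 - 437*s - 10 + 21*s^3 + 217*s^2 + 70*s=4*c^3 - 14*c^2 - 10*c + 21*s^3 + s^2*(55*c + 11) + s*(28*c^2 - 45*c - 58) + 8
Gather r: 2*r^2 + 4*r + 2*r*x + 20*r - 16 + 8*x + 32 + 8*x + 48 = 2*r^2 + r*(2*x + 24) + 16*x + 64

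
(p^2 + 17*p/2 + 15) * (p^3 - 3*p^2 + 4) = p^5 + 11*p^4/2 - 21*p^3/2 - 41*p^2 + 34*p + 60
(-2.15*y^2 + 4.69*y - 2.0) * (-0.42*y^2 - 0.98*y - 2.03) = 0.903*y^4 + 0.1372*y^3 + 0.608299999999999*y^2 - 7.5607*y + 4.06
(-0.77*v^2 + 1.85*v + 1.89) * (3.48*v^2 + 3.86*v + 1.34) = -2.6796*v^4 + 3.4658*v^3 + 12.6864*v^2 + 9.7744*v + 2.5326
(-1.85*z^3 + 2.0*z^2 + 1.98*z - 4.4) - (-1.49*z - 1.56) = -1.85*z^3 + 2.0*z^2 + 3.47*z - 2.84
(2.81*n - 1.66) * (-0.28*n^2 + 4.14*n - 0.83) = -0.7868*n^3 + 12.0982*n^2 - 9.2047*n + 1.3778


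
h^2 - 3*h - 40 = (h - 8)*(h + 5)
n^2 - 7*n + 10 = (n - 5)*(n - 2)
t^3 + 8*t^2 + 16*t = t*(t + 4)^2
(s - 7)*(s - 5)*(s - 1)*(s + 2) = s^4 - 11*s^3 + 21*s^2 + 59*s - 70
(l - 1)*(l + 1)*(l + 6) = l^3 + 6*l^2 - l - 6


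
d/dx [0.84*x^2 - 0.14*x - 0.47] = 1.68*x - 0.14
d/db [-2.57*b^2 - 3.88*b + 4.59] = -5.14*b - 3.88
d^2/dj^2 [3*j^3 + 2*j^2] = 18*j + 4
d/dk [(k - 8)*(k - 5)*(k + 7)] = 3*k^2 - 12*k - 51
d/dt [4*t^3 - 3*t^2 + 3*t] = 12*t^2 - 6*t + 3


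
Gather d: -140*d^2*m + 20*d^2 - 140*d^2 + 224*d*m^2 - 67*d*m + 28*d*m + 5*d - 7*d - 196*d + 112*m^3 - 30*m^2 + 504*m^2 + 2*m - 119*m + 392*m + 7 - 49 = d^2*(-140*m - 120) + d*(224*m^2 - 39*m - 198) + 112*m^3 + 474*m^2 + 275*m - 42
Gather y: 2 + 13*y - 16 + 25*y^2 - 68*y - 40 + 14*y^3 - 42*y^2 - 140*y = 14*y^3 - 17*y^2 - 195*y - 54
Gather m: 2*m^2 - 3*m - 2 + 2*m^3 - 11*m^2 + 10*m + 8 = 2*m^3 - 9*m^2 + 7*m + 6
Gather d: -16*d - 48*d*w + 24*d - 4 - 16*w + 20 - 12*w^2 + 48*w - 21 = d*(8 - 48*w) - 12*w^2 + 32*w - 5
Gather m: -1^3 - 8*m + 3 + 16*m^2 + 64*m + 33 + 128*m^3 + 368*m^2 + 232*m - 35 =128*m^3 + 384*m^2 + 288*m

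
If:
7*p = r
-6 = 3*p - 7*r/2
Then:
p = 12/43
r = 84/43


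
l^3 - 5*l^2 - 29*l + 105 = (l - 7)*(l - 3)*(l + 5)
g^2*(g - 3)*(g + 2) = g^4 - g^3 - 6*g^2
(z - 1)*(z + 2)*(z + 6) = z^3 + 7*z^2 + 4*z - 12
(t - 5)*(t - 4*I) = t^2 - 5*t - 4*I*t + 20*I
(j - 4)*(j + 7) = j^2 + 3*j - 28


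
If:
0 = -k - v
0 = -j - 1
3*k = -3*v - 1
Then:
No Solution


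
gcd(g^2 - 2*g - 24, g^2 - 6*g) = g - 6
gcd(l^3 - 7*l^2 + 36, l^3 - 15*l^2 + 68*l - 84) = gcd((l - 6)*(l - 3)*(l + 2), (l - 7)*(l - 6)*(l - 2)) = l - 6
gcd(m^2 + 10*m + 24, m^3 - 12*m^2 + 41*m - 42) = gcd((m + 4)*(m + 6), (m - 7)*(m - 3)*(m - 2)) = 1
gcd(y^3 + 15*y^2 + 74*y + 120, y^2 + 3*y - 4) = y + 4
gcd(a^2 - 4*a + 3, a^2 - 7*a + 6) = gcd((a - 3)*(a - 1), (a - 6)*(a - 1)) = a - 1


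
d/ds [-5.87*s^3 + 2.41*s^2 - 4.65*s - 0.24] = -17.61*s^2 + 4.82*s - 4.65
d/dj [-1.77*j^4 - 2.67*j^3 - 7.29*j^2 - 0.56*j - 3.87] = -7.08*j^3 - 8.01*j^2 - 14.58*j - 0.56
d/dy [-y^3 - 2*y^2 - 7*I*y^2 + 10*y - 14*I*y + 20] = -3*y^2 - 4*y - 14*I*y + 10 - 14*I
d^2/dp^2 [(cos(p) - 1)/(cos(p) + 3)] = 4*(cos(p)^2 - 3*cos(p) - 2)/(cos(p) + 3)^3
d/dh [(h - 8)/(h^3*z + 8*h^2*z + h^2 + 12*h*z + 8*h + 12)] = (h^3*z + 8*h^2*z + h^2 + 12*h*z + 8*h - (h - 8)*(3*h^2*z + 16*h*z + 2*h + 12*z + 8) + 12)/(h^3*z + 8*h^2*z + h^2 + 12*h*z + 8*h + 12)^2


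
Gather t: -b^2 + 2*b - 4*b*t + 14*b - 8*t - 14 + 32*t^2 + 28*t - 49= -b^2 + 16*b + 32*t^2 + t*(20 - 4*b) - 63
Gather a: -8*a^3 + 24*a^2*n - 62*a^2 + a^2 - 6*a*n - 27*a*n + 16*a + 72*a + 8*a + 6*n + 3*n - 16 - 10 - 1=-8*a^3 + a^2*(24*n - 61) + a*(96 - 33*n) + 9*n - 27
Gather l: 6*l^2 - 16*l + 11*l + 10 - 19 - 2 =6*l^2 - 5*l - 11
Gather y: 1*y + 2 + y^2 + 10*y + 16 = y^2 + 11*y + 18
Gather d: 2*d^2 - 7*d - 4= 2*d^2 - 7*d - 4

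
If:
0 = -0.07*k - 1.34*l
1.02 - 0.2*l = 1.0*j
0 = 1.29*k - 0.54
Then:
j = 1.02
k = 0.42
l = -0.02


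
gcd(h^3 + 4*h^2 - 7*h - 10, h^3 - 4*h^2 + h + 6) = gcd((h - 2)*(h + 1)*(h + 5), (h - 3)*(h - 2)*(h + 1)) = h^2 - h - 2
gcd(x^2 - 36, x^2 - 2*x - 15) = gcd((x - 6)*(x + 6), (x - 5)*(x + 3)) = 1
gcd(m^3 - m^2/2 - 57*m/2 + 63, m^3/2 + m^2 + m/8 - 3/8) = 1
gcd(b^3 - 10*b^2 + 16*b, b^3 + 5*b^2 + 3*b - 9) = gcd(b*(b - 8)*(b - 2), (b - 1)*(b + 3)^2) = 1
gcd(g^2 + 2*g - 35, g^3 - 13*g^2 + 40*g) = g - 5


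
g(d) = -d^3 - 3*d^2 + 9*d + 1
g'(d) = -3*d^2 - 6*d + 9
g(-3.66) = -23.10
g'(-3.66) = -9.23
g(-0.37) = -2.69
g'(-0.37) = 10.81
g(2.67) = -15.39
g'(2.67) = -28.41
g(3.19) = -33.28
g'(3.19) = -40.67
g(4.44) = -105.71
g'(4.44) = -76.78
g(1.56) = 3.94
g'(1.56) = -7.66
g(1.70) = 2.72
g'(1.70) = -9.87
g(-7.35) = 169.85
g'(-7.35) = -108.97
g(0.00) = 1.00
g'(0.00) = 9.00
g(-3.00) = -26.00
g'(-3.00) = 0.00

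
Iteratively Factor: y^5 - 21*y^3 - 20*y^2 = (y - 5)*(y^4 + 5*y^3 + 4*y^2) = y*(y - 5)*(y^3 + 5*y^2 + 4*y) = y^2*(y - 5)*(y^2 + 5*y + 4) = y^2*(y - 5)*(y + 1)*(y + 4)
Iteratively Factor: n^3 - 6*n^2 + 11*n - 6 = (n - 3)*(n^2 - 3*n + 2) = (n - 3)*(n - 1)*(n - 2)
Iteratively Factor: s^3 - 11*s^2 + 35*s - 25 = (s - 1)*(s^2 - 10*s + 25) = (s - 5)*(s - 1)*(s - 5)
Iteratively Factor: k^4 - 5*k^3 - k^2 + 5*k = (k - 1)*(k^3 - 4*k^2 - 5*k) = (k - 5)*(k - 1)*(k^2 + k) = k*(k - 5)*(k - 1)*(k + 1)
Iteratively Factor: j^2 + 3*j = (j)*(j + 3)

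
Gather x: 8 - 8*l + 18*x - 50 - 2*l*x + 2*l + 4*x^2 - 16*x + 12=-6*l + 4*x^2 + x*(2 - 2*l) - 30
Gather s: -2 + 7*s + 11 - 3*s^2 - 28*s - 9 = -3*s^2 - 21*s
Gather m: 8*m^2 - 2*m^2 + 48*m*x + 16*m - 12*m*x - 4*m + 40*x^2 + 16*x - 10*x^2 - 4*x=6*m^2 + m*(36*x + 12) + 30*x^2 + 12*x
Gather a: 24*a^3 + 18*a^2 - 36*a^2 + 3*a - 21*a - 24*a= 24*a^3 - 18*a^2 - 42*a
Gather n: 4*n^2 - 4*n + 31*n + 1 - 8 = 4*n^2 + 27*n - 7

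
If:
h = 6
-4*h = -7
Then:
No Solution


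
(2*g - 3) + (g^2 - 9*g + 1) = g^2 - 7*g - 2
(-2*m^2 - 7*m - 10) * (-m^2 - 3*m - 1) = 2*m^4 + 13*m^3 + 33*m^2 + 37*m + 10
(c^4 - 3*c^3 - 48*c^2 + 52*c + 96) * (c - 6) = c^5 - 9*c^4 - 30*c^3 + 340*c^2 - 216*c - 576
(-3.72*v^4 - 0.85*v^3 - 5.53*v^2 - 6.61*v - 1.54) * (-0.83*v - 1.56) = 3.0876*v^5 + 6.5087*v^4 + 5.9159*v^3 + 14.1131*v^2 + 11.5898*v + 2.4024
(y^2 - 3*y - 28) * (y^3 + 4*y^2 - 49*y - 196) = y^5 + y^4 - 89*y^3 - 161*y^2 + 1960*y + 5488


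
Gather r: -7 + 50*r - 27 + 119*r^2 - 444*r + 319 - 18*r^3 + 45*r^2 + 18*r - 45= -18*r^3 + 164*r^2 - 376*r + 240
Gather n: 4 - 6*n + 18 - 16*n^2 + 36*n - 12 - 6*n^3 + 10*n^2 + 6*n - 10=-6*n^3 - 6*n^2 + 36*n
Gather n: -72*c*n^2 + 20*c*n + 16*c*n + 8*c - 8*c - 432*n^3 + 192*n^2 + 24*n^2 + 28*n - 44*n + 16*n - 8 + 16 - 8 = 36*c*n - 432*n^3 + n^2*(216 - 72*c)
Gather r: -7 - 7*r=-7*r - 7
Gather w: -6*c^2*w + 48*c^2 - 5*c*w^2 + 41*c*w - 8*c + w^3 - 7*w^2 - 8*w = 48*c^2 - 8*c + w^3 + w^2*(-5*c - 7) + w*(-6*c^2 + 41*c - 8)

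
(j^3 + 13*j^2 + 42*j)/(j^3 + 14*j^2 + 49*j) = (j + 6)/(j + 7)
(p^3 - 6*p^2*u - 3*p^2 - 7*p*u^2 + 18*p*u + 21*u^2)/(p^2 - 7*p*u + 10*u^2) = (p^3 - 6*p^2*u - 3*p^2 - 7*p*u^2 + 18*p*u + 21*u^2)/(p^2 - 7*p*u + 10*u^2)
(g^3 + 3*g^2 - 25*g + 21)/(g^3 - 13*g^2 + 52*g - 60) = (g^3 + 3*g^2 - 25*g + 21)/(g^3 - 13*g^2 + 52*g - 60)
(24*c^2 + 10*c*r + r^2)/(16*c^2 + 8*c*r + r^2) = (6*c + r)/(4*c + r)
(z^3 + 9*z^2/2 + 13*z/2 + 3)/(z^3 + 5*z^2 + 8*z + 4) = (z + 3/2)/(z + 2)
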